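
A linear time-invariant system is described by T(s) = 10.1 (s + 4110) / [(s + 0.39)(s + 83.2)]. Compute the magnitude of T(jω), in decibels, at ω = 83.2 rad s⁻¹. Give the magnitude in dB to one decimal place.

12.5 dB

|j83.2 + 4110| = √(83.2² + 4110²) = 4111
|j83.2 + 0.39| = √(83.2² + 0.39²) = 83.2
|j83.2 + 83.2| = √(83.2² + 83.2²) = 117.7
|T(j83.2)| = 10.1 × 4111 / (83.2 × 117.7) = 4.2412
20 log₁₀(4.2412) = 12.55 dB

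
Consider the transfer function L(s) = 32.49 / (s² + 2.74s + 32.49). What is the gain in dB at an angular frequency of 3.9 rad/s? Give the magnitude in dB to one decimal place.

4.1 dB

|(j3.9)² + 2.74(j3.9) + 32.49| = |17.28 + j10.686| = 20.32
|L(j3.9)| = 32.49 / 20.32 = 1.5991
20 log₁₀(1.5991) = 4.08 dB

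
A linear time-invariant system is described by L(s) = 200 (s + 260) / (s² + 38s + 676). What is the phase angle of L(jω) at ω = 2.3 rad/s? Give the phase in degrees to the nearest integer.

∠(j2.3 + 260) = arctan(2.3/260) = 0.51°
∠[(j2.3)² + 38(j2.3) + 676] = ∠[670.71 + j87.4] = 7.42°
∠L(j2.3) = 0.51° − 7.42° = -6.92°

-7°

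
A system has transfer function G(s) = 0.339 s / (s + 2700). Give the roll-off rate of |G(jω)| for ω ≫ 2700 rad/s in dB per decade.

0 dB/decade

With 1 zero and 1 pole, the high-frequency asymptotic slope is 20 × (1 − 1) = 0 dB/decade.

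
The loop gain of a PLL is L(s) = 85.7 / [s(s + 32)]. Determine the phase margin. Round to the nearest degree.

Gain crossover: |L(jω)| = 1 at ω ≈ 2.67 rad/s.
∠L(j2.67) = −90° − arctan(2.67/32) ≈ -94.77°
PM = 180° + (-94.77°) = 85.23°

85°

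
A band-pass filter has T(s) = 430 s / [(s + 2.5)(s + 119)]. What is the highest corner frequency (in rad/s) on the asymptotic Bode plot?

Break frequencies occur at each pole and zero magnitude: 2.5 rad/s, 119 rad/s.
The highest is 119 rad/s.

119 rad/s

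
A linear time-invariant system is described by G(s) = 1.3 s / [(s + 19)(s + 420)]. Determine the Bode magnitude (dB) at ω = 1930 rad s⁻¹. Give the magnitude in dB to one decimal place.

-63.6 dB

|j1930| = 1930
|j1930 + 19| = √(1930² + 19²) = 1930
|j1930 + 420| = √(1930² + 420²) = 1975
|G(j1930)| = 1.3 × 1930 / (1930 × 1975) = 0.00065814
20 log₁₀(0.00065814) = -63.63 dB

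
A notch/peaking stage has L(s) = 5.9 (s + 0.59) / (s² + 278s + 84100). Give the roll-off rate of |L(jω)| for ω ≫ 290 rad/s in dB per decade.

With 1 zero and 2 poles, the high-frequency asymptotic slope is 20 × (1 − 2) = -20 dB/decade.

-20 dB/decade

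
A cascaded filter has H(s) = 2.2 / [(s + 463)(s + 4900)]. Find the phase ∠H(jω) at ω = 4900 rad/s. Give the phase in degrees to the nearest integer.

∠(j4900 + 463) = arctan(4900/463) = 84.60°
∠(j4900 + 4900) = arctan(4900/4900) = 45.00°
∠H(j4900) = − (84.60° + 45.00°) = -129.60°

-130°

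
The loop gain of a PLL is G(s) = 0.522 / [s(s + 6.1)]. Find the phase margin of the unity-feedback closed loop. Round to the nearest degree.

89°

Gain crossover: |G(jω)| = 1 at ω ≈ 0.0856 rad/s.
∠G(j0.0856) = −90° − arctan(0.0856/6.1) ≈ -90.80°
PM = 180° + (-90.80°) = 89.20°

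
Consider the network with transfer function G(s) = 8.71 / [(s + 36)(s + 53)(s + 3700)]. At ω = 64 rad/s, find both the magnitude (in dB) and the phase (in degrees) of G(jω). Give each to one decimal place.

|G| = -128.3 dB, ∠G = -112.0 deg

|j64 + 36| = √(64² + 36²) = 73.43
|j64 + 53| = √(64² + 53²) = 83.1
|j64 + 3700| = √(64² + 3700²) = 3701
|G(j64)| = 8.71 / (73.43 × 83.1 × 3701) = 3.8574e-07
20 log₁₀(3.8574e-07) = -128.27 dB
∠(j64 + 36) = arctan(64/36) = 60.64°
∠(j64 + 53) = arctan(64/53) = 50.37°
∠(j64 + 3700) = arctan(64/3700) = 0.99°
∠G(j64) = − (60.64° + 50.37° + 0.99°) = -112.00°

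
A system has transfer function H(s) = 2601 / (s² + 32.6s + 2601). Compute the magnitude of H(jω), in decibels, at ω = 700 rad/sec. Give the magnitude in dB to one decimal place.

-45.5 dB

|(j700)² + 32.6(j700) + 2601| = |-4.874e+05 + j22820| = 4.879e+05
|H(j700)| = 2601 / 4.879e+05 = 0.0053307
20 log₁₀(0.0053307) = -45.46 dB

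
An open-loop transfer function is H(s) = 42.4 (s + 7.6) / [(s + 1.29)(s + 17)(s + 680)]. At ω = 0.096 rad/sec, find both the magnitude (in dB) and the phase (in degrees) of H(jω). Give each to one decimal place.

|H| = -33.3 dB, ∠H = -3.9°

|j0.096 + 7.6| = √(0.096² + 7.6²) = 7.601
|j0.096 + 1.29| = √(0.096² + 1.29²) = 1.294
|j0.096 + 17| = √(0.096² + 17²) = 17
|j0.096 + 680| = √(0.096² + 680²) = 680
|H(j0.096)| = 42.4 × 7.601 / (1.294 × 17 × 680) = 0.021551
20 log₁₀(0.021551) = -33.33 dB
∠(j0.096 + 7.6) = arctan(0.096/7.6) = 0.72°
∠(j0.096 + 1.29) = arctan(0.096/1.29) = 4.26°
∠(j0.096 + 17) = arctan(0.096/17) = 0.32°
∠(j0.096 + 680) = arctan(0.096/680) = 0.01°
∠H(j0.096) = 0.72° − (4.26° + 0.32° + 0.01°) = -3.86°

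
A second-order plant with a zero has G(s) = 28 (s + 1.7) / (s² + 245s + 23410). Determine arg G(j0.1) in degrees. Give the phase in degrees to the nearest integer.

3°

∠(j0.1 + 1.7) = arctan(0.1/1.7) = 3.37°
∠[(j0.1)² + 245(j0.1) + 23410] = ∠[23410 + j24.5] = 0.06°
∠G(j0.1) = 3.37° − 0.06° = 3.31°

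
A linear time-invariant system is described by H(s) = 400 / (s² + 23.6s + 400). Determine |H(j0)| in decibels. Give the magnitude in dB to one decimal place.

H(0) = 400 / 400 = 1
20 log₁₀(1) = 0.00 dB

0.0 dB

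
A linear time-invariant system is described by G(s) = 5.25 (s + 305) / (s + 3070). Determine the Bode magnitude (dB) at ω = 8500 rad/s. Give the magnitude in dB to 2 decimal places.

13.88 dB

|j8500 + 305| = √(8500² + 305²) = 8505
|j8500 + 3070| = √(8500² + 3070²) = 9037
|G(j8500)| = 5.25 × 8505 / 9037 = 4.941
20 log₁₀(4.941) = 13.876 dB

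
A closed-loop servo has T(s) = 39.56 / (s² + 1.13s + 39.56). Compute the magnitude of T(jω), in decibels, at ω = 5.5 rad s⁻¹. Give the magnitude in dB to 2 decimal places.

|(j5.5)² + 1.13(j5.5) + 39.56| = |9.31 + j6.215| = 11.19
|T(j5.5)| = 39.56 / 11.19 = 3.5341
20 log₁₀(3.5341) = 10.966 dB

10.97 dB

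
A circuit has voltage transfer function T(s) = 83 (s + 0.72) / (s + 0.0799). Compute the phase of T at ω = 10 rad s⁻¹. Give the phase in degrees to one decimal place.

∠(j10 + 0.72) = arctan(10/0.72) = 85.88°
∠(j10 + 0.0799) = arctan(10/0.0799) = 89.54°
∠T(j10) = 85.88° − 89.54° = -3.66°

-3.7°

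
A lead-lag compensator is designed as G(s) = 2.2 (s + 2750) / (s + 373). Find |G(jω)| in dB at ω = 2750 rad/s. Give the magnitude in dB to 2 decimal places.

|j2750 + 2750| = √(2750² + 2750²) = 3889
|j2750 + 373| = √(2750² + 373²) = 2775
|G(j2750)| = 2.2 × 3889 / 2775 = 3.083
20 log₁₀(3.083) = 9.780 dB

9.78 dB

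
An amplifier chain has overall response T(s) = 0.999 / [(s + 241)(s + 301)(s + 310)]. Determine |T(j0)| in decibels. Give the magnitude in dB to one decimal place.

T(0) = 0.999 / (241 × 301 × 310) = 4.4424e-08
20 log₁₀(4.4424e-08) = -147.05 dB

-147.0 dB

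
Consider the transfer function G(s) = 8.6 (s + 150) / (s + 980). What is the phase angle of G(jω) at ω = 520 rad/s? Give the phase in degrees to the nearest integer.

∠(j520 + 150) = arctan(520/150) = 73.91°
∠(j520 + 980) = arctan(520/980) = 27.95°
∠G(j520) = 73.91° − 27.95° = 45.96°

46°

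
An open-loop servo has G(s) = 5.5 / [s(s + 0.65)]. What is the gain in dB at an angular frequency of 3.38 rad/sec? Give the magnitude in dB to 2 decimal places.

|j3.38 + 0.65| = √(3.38² + 0.65²) = 3.442
|j3.38| = 3.38
|G(j3.38)| = 5.5 / (3.442 × 3.38) = 0.47276
20 log₁₀(0.47276) = -6.507 dB

-6.51 dB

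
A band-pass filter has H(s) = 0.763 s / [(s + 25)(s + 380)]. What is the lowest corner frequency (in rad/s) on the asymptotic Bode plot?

25 rad/s

Break frequencies occur at each pole and zero magnitude: 25 rad/s, 380 rad/s.
The lowest is 25 rad/s.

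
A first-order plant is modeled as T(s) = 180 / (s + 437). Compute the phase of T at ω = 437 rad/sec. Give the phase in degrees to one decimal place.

-45.0°

∠(j437 + 437) = arctan(437/437) = 45.00°
∠T(j437) = −45.00° = -45.00°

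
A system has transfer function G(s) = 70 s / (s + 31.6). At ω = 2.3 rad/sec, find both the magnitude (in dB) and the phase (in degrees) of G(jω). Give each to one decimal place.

|G| = 14.1 dB, ∠G = 85.8°

|j2.3| = 2.3
|j2.3 + 31.6| = √(2.3² + 31.6²) = 31.68
|G(j2.3)| = 70 × 2.3 / 31.68 = 5.0815
20 log₁₀(5.0815) = 14.12 dB
∠(j2.3) = 90.00°
∠(j2.3 + 31.6) = arctan(2.3/31.6) = 4.16°
∠G(j2.3) = 90.00° − 4.16° = 85.84°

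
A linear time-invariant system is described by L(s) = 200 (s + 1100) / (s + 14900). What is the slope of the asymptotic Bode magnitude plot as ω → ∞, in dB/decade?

With 1 zero and 1 pole, the high-frequency asymptotic slope is 20 × (1 − 1) = 0 dB/decade.

0 dB/decade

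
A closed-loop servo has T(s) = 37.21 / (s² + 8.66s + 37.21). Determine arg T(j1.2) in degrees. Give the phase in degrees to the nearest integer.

-16°

∠[(j1.2)² + 8.66(j1.2) + 37.21] = ∠[35.77 + j10.392] = 16.20°
∠T(j1.2) = −16.20° = -16.20°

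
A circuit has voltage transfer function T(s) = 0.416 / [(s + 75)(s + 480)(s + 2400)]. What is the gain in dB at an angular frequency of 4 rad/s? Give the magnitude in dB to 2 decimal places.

|j4 + 75| = √(4² + 75²) = 75.11
|j4 + 480| = √(4² + 480²) = 480
|j4 + 2400| = √(4² + 2400²) = 2400
|T(j4)| = 0.416 / (75.11 × 480 × 2400) = 4.8078e-09
20 log₁₀(4.8078e-09) = -166.361 dB

-166.36 dB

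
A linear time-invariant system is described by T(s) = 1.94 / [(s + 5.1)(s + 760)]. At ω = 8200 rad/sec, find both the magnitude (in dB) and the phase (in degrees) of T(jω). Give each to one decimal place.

|T| = -150.8 dB, ∠T = -174.7°

|j8200 + 5.1| = √(8200² + 5.1²) = 8200
|j8200 + 760| = √(8200² + 760²) = 8235
|T(j8200)| = 1.94 / (8200 × 8235) = 2.8729e-08
20 log₁₀(2.8729e-08) = -150.83 dB
∠(j8200 + 5.1) = arctan(8200/5.1) = 89.96°
∠(j8200 + 760) = arctan(8200/760) = 84.70°
∠T(j8200) = − (89.96° + 84.70°) = -174.67°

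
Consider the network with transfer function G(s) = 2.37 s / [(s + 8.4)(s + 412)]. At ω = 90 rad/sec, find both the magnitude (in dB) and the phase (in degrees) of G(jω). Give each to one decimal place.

|G| = -45.0 dB, ∠G = -7.0°

|j90| = 90
|j90 + 8.4| = √(90² + 8.4²) = 90.39
|j90 + 412| = √(90² + 412²) = 421.7
|G(j90)| = 2.37 × 90 / (90.39 × 421.7) = 0.0055956
20 log₁₀(0.0055956) = -45.04 dB
∠(j90) = 90.00°
∠(j90 + 8.4) = arctan(90/8.4) = 84.67°
∠(j90 + 412) = arctan(90/412) = 12.32°
∠G(j90) = 90.00° − (84.67° + 12.32°) = -6.99°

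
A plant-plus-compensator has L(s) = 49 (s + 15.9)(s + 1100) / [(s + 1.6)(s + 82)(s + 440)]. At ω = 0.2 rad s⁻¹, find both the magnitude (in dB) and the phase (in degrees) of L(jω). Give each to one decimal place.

|j0.2 + 15.9| = √(0.2² + 15.9²) = 15.9
|j0.2 + 1100| = √(0.2² + 1100²) = 1100
|j0.2 + 1.6| = √(0.2² + 1.6²) = 1.612
|j0.2 + 82| = √(0.2² + 82²) = 82
|j0.2 + 440| = √(0.2² + 440²) = 440
|L(j0.2)| = 49 × 15.9 × 1100 / (1.612 × 82 × 440) = 14.732
20 log₁₀(14.732) = 23.37 dB
∠(j0.2 + 15.9) = arctan(0.2/15.9) = 0.72°
∠(j0.2 + 1100) = arctan(0.2/1100) = 0.01°
∠(j0.2 + 1.6) = arctan(0.2/1.6) = 7.13°
∠(j0.2 + 82) = arctan(0.2/82) = 0.14°
∠(j0.2 + 440) = arctan(0.2/440) = 0.03°
∠L(j0.2) = 0.72° + 0.01° − (7.13° + 0.14° + 0.03°) = -6.56°

|L| = 23.4 dB, ∠L = -6.6°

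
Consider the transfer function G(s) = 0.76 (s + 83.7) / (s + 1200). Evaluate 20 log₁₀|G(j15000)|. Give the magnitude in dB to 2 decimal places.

-2.41 dB

|j15000 + 83.7| = √(15000² + 83.7²) = 1.5e+04
|j15000 + 1200| = √(15000² + 1200²) = 1.505e+04
|G(j15000)| = 0.76 × 1.5e+04 / 1.505e+04 = 0.75759
20 log₁₀(0.75759) = -2.411 dB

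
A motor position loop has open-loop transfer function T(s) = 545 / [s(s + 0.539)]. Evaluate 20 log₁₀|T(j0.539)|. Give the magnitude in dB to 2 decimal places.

|j0.539 + 0.539| = √(0.539² + 0.539²) = 0.7623
|j0.539| = 0.539
|T(j0.539)| = 545 / (0.7623 × 0.539) = 1326.5
20 log₁₀(1326.5) = 62.454 dB

62.45 dB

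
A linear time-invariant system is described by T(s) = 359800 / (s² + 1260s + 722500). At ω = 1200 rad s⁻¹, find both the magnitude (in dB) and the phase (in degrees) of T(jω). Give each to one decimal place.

|(j1200)² + 1260(j1200) + 722500| = |-7.175e+05 + j1.512e+06| = 1.674e+06
|T(j1200)| = 359800 / 1.674e+06 = 0.21499
20 log₁₀(0.21499) = -13.35 dB
∠[(j1200)² + 1260(j1200) + 722500] = ∠[-7.175e+05 + j1.512e+06] = 115.39°
∠T(j1200) = −115.39° = -115.39°

|T| = -13.4 dB, ∠T = -115.4°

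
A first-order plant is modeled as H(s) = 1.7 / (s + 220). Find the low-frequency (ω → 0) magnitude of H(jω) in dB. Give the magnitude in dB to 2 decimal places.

-42.24 dB

H(0) = 1.7 / 220 = 0.0077273
20 log₁₀(0.0077273) = -42.239 dB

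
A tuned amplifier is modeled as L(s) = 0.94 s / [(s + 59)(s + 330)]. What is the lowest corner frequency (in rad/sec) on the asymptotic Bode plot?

59 rad/sec

Break frequencies occur at each pole and zero magnitude: 59 rad/sec, 330 rad/sec.
The lowest is 59 rad/sec.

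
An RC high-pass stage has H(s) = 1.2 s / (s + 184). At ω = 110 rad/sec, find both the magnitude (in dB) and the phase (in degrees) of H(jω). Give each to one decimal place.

|H| = -4.2 dB, ∠H = 59.1°

|j110| = 110
|j110 + 184| = √(110² + 184²) = 214.4
|H(j110)| = 1.2 × 110 / 214.4 = 0.61575
20 log₁₀(0.61575) = -4.21 dB
∠(j110) = 90.00°
∠(j110 + 184) = arctan(110/184) = 30.87°
∠H(j110) = 90.00° − 30.87° = 59.13°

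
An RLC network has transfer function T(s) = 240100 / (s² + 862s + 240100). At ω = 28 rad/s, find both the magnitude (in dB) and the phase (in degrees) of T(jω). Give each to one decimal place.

|T| = -0.0 dB, ∠T = -5.8 deg

|(j28)² + 862(j28) + 240100| = |2.3932e+05 + j24136| = 2.405e+05
|T(j28)| = 240100 / 2.405e+05 = 0.99821
20 log₁₀(0.99821) = -0.02 dB
∠[(j28)² + 862(j28) + 240100] = ∠[2.3932e+05 + j24136] = 5.76°
∠T(j28) = −5.76° = -5.76°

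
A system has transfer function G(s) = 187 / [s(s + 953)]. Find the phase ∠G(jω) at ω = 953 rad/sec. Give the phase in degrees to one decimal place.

∠(j953 + 953) = arctan(953/953) = 45.00°
∠(j953) = 90.00°
∠G(j953) = − (45.00° + 90.00°) = -135.00°

-135.0°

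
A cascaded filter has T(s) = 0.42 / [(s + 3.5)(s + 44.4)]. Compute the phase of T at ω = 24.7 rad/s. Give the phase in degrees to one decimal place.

∠(j24.7 + 3.5) = arctan(24.7/3.5) = 81.93°
∠(j24.7 + 44.4) = arctan(24.7/44.4) = 29.09°
∠T(j24.7) = − (81.93° + 29.09°) = -111.02°

-111.0°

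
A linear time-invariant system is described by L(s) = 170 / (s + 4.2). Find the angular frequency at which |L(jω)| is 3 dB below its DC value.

For a single-pole low-pass, the −3 dB point is at the pole: ω = 4.2 rad/s.

4.2 rad/s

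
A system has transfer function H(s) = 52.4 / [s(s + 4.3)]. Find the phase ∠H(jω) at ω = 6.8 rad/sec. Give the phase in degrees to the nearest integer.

-148°

∠(j6.8 + 4.3) = arctan(6.8/4.3) = 57.69°
∠(j6.8) = 90.00°
∠H(j6.8) = − (57.69° + 90.00°) = -147.69°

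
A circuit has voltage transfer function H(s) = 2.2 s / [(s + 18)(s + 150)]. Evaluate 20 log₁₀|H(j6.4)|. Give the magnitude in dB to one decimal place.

|j6.4| = 6.4
|j6.4 + 18| = √(6.4² + 18²) = 19.1
|j6.4 + 150| = √(6.4² + 150²) = 150.1
|H(j6.4)| = 2.2 × 6.4 / (19.1 × 150.1) = 0.004909
20 log₁₀(0.004909) = -46.18 dB

-46.2 dB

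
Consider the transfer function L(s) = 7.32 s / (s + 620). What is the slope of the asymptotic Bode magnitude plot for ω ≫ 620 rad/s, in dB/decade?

With 1 zero and 1 pole, the high-frequency asymptotic slope is 20 × (1 − 1) = 0 dB/decade.

0 dB/decade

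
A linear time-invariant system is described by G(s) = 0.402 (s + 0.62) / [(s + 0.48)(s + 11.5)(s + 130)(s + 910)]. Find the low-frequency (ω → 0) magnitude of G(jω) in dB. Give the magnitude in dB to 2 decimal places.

G(0) = 0.402 × 0.62 / (0.48 × 11.5 × 130 × 910) = 3.8168e-07
20 log₁₀(3.8168e-07) = -128.366 dB

-128.37 dB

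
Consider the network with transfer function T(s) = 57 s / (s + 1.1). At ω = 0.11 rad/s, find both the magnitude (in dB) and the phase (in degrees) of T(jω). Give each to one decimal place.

|T| = 15.1 dB, ∠T = 84.3 deg

|j0.11| = 0.11
|j0.11 + 1.1| = √(0.11² + 1.1²) = 1.105
|T(j0.11)| = 57 × 0.11 / 1.105 = 5.6717
20 log₁₀(5.6717) = 15.07 dB
∠(j0.11) = 90.00°
∠(j0.11 + 1.1) = arctan(0.11/1.1) = 5.71°
∠T(j0.11) = 90.00° − 5.71° = 84.29°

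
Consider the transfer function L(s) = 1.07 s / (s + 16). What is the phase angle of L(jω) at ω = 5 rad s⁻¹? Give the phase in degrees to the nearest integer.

73°

∠(j5) = 90.00°
∠(j5 + 16) = arctan(5/16) = 17.35°
∠L(j5) = 90.00° − 17.35° = 72.65°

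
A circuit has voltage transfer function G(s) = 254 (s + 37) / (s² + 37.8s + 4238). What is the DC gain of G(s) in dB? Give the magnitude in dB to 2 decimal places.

G(0) = 254 × 37 / 4238 = 2.2176
20 log₁₀(2.2176) = 6.917 dB

6.92 dB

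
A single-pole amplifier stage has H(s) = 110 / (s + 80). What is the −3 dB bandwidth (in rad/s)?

For a single-pole low-pass, the −3 dB point is at the pole: ω = 80 rad/s.

80 rad/s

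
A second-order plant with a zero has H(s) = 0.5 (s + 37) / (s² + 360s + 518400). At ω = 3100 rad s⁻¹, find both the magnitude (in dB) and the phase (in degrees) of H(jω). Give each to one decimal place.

|H| = -75.4 dB, ∠H = -83.7°

|j3100 + 37| = √(3100² + 37²) = 3100
|(j3100)² + 360(j3100) + 518400| = |-9.0916e+06 + j1.116e+06| = 9.16e+06
|H(j3100)| = 0.5 × 3100 / 9.16e+06 = 0.00016923
20 log₁₀(0.00016923) = -75.43 dB
∠(j3100 + 37) = arctan(3100/37) = 89.32°
∠[(j3100)² + 360(j3100) + 518400] = ∠[-9.0916e+06 + j1.116e+06] = 173.00°
∠H(j3100) = 89.32° − 173.00° = -83.69°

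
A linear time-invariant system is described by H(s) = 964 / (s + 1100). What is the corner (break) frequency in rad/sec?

1100 rad/sec

The single real pole at s = −1100 gives a corner at ω = 1100 rad/sec.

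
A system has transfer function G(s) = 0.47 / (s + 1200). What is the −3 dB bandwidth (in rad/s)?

For a single-pole low-pass, the −3 dB point is at the pole: ω = 1200 rad/s.

1200 rad/s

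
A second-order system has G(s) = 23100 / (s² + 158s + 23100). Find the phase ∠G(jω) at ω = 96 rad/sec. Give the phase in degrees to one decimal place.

∠[(j96)² + 158(j96) + 23100] = ∠[13884 + j15168] = 47.53°
∠G(j96) = −47.53° = -47.53°

-47.5°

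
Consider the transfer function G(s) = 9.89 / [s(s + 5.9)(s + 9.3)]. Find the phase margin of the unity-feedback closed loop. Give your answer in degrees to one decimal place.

87.1°

Gain crossover: |G(jω)| = 1 at ω ≈ 0.18 rad/s.
∠G(j0.18) = −90° − arctan(0.18/5.9) − arctan(0.18/9.3) ≈ -92.86°
PM = 180° + (-92.86°) = 87.14°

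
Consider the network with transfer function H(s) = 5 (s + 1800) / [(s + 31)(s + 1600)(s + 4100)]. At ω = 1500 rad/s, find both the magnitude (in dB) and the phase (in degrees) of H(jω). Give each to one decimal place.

|H| = -121.8 dB, ∠H = -112.3 deg

|j1500 + 1800| = √(1500² + 1800²) = 2343
|j1500 + 31| = √(1500² + 31²) = 1500
|j1500 + 1600| = √(1500² + 1600²) = 2193
|j1500 + 4100| = √(1500² + 4100²) = 4366
|H(j1500)| = 5 × 2343 / (1500 × 2193 × 4366) = 8.1553e-07
20 log₁₀(8.1553e-07) = -121.77 dB
∠(j1500 + 1800) = arctan(1500/1800) = 39.81°
∠(j1500 + 31) = arctan(1500/31) = 88.82°
∠(j1500 + 1600) = arctan(1500/1600) = 43.15°
∠(j1500 + 4100) = arctan(1500/4100) = 20.10°
∠H(j1500) = 39.81° − (88.82° + 43.15° + 20.10°) = -112.26°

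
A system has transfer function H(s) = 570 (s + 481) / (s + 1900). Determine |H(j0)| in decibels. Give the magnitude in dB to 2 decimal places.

H(0) = 570 × 481 / 1900 = 144.3
20 log₁₀(144.3) = 43.185 dB

43.19 dB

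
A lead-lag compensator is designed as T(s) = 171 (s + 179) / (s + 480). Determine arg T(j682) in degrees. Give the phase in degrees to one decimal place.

20.4 deg

∠(j682 + 179) = arctan(682/179) = 75.29°
∠(j682 + 480) = arctan(682/480) = 54.86°
∠T(j682) = 75.29° − 54.86° = 20.43°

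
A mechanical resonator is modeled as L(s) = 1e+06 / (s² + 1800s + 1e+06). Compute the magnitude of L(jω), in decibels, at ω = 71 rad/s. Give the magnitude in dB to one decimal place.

|(j71)² + 1800(j71) + 1e+06| = |9.9496e+05 + j1.278e+05| = 1.003e+06
|L(j71)| = 1e+06 / 1.003e+06 = 0.99688
20 log₁₀(0.99688) = -0.03 dB

-0.0 dB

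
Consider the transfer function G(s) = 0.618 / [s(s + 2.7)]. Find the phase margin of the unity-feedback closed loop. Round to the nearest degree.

Gain crossover: |G(jω)| = 1 at ω ≈ 0.228 rad/s.
∠G(j0.228) = −90° − arctan(0.228/2.7) ≈ -94.83°
PM = 180° + (-94.83°) = 85.17°

85 deg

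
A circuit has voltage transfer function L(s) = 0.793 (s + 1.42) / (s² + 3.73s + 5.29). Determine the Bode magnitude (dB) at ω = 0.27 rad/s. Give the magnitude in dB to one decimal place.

-13.3 dB

|j0.27 + 1.42| = √(0.27² + 1.42²) = 1.445
|(j0.27)² + 3.73(j0.27) + 5.29| = |5.2171 + j1.0071| = 5.313
|L(j0.27)| = 0.793 × 1.445 / 5.313 = 0.21572
20 log₁₀(0.21572) = -13.32 dB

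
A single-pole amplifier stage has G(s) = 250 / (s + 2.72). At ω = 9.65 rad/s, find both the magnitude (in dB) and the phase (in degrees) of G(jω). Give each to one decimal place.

|G| = 27.9 dB, ∠G = -74.3°

|j9.65 + 2.72| = √(9.65² + 2.72²) = 10.03
|G(j9.65)| = 250 / 10.03 = 24.935
20 log₁₀(24.935) = 27.94 dB
∠(j9.65 + 2.72) = arctan(9.65/2.72) = 74.26°
∠G(j9.65) = −74.26° = -74.26°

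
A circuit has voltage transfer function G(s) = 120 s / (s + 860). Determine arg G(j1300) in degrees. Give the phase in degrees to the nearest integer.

33 deg

∠(j1300) = 90.00°
∠(j1300 + 860) = arctan(1300/860) = 56.51°
∠G(j1300) = 90.00° − 56.51° = 33.49°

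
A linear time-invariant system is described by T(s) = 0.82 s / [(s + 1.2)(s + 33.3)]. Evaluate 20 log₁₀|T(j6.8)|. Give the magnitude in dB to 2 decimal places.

-32.48 dB

|j6.8| = 6.8
|j6.8 + 1.2| = √(6.8² + 1.2²) = 6.905
|j6.8 + 33.3| = √(6.8² + 33.3²) = 33.99
|T(j6.8)| = 0.82 × 6.8 / (6.905 × 33.99) = 0.02376
20 log₁₀(0.02376) = -32.483 dB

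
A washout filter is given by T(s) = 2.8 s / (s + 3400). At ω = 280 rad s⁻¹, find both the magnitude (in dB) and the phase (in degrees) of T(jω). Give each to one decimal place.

|T| = -12.8 dB, ∠T = 85.3°

|j280| = 280
|j280 + 3400| = √(280² + 3400²) = 3412
|T(j280)| = 2.8 × 280 / 3412 = 0.22981
20 log₁₀(0.22981) = -12.77 dB
∠(j280) = 90.00°
∠(j280 + 3400) = arctan(280/3400) = 4.71°
∠T(j280) = 90.00° − 4.71° = 85.29°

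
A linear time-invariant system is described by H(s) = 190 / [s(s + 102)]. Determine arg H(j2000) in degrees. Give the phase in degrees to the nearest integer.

∠(j2000 + 102) = arctan(2000/102) = 87.08°
∠(j2000) = 90.00°
∠H(j2000) = − (87.08° + 90.00°) = -177.08°

-177°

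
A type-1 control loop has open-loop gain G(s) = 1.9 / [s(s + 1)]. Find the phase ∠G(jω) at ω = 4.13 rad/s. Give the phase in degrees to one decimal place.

∠(j4.13 + 1) = arctan(4.13/1) = 76.39°
∠(j4.13) = 90.00°
∠G(j4.13) = − (76.39° + 90.00°) = -166.39°

-166.4°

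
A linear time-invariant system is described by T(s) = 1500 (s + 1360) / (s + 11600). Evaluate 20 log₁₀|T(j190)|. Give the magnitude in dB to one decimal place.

|j190 + 1360| = √(190² + 1360²) = 1373
|j190 + 11600| = √(190² + 11600²) = 1.16e+04
|T(j190)| = 1500 × 1373 / 1.16e+04 = 177.55
20 log₁₀(177.55) = 44.99 dB

45.0 dB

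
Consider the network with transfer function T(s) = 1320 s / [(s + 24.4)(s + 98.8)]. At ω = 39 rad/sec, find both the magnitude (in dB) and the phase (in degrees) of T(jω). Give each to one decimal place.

|j39| = 39
|j39 + 24.4| = √(39² + 24.4²) = 46
|j39 + 98.8| = √(39² + 98.8²) = 106.2
|T(j39)| = 1320 × 39 / (46 × 106.2) = 10.535
20 log₁₀(10.535) = 20.45 dB
∠(j39) = 90.00°
∠(j39 + 24.4) = arctan(39/24.4) = 57.97°
∠(j39 + 98.8) = arctan(39/98.8) = 21.54°
∠T(j39) = 90.00° − (57.97° + 21.54°) = 10.49°

|T| = 20.5 dB, ∠T = 10.5 deg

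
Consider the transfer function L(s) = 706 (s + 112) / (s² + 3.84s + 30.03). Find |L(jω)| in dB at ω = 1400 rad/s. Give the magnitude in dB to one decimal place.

-5.9 dB

|j1400 + 112| = √(1400² + 112²) = 1404
|(j1400)² + 3.84(j1400) + 30.03| = |-1.96e+06 + j5376| = 1.96e+06
|L(j1400)| = 706 × 1404 / 1.96e+06 = 0.5059
20 log₁₀(0.5059) = -5.92 dB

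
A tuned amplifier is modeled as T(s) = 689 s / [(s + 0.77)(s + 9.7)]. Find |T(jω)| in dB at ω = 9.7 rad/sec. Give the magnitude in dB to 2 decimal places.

|j9.7| = 9.7
|j9.7 + 0.77| = √(9.7² + 0.77²) = 9.731
|j9.7 + 9.7| = √(9.7² + 9.7²) = 13.72
|T(j9.7)| = 689 × 9.7 / (9.731 × 13.72) = 50.069
20 log₁₀(50.069) = 33.991 dB

33.99 dB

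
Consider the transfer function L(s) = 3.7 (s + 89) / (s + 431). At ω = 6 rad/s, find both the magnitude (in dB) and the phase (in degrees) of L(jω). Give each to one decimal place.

|L| = -2.3 dB, ∠L = 3.1 deg

|j6 + 89| = √(6² + 89²) = 89.2
|j6 + 431| = √(6² + 431²) = 431
|L(j6)| = 3.7 × 89.2 / 431 = 0.7657
20 log₁₀(0.7657) = -2.32 dB
∠(j6 + 89) = arctan(6/89) = 3.86°
∠(j6 + 431) = arctan(6/431) = 0.80°
∠L(j6) = 3.86° − 0.80° = 3.06°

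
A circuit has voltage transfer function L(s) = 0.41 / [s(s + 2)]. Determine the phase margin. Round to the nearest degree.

Gain crossover: |L(jω)| = 1 at ω ≈ 0.204 rad/sec.
∠L(j0.204) = −90° − arctan(0.204/2) ≈ -95.82°
PM = 180° + (-95.82°) = 84.18°

84 deg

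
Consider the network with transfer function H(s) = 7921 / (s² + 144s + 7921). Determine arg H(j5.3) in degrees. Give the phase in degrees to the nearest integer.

∠[(j5.3)² + 144(j5.3) + 7921] = ∠[7892.9 + j763.2] = 5.52°
∠H(j5.3) = −5.52° = -5.52°

-6°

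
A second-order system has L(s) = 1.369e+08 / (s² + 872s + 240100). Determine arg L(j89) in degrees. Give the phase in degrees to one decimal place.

-18.5°

∠[(j89)² + 872(j89) + 240100] = ∠[2.3218e+05 + j77608] = 18.48°
∠L(j89) = −18.48° = -18.48°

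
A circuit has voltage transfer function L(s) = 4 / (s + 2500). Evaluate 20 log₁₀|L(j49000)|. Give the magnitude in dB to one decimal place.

|j49000 + 2500| = √(49000² + 2500²) = 4.906e+04
|L(j49000)| = 4 / 4.906e+04 = 8.1527e-05
20 log₁₀(8.1527e-05) = -81.77 dB

-81.8 dB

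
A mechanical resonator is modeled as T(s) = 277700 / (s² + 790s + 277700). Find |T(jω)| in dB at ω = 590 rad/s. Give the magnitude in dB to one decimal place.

|(j590)² + 790(j590) + 277700| = |-70400 + j4.661e+05| = 4.714e+05
|T(j590)| = 277700 / 4.714e+05 = 0.58911
20 log₁₀(0.58911) = -4.60 dB

-4.6 dB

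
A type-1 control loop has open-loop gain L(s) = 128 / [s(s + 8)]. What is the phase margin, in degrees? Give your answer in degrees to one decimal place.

Gain crossover: |L(jω)| = 1 at ω ≈ 10 rad/sec.
∠L(j10) = −90° − arctan(10/8) ≈ -141.33°
PM = 180° + (-141.33°) = 38.67°

38.7°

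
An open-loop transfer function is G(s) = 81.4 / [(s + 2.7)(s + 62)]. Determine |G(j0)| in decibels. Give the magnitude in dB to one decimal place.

-6.3 dB

G(0) = 81.4 / (2.7 × 62) = 0.48626
20 log₁₀(0.48626) = -6.26 dB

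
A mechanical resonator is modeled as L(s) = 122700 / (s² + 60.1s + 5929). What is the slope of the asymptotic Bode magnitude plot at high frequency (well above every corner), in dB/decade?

-40 dB/decade

With 0 zeros and 2 poles, the high-frequency asymptotic slope is 20 × (0 − 2) = -40 dB/decade.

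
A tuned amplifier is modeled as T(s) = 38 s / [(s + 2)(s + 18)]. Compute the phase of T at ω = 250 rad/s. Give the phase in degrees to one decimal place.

-85.4°

∠(j250) = 90.00°
∠(j250 + 2) = arctan(250/2) = 89.54°
∠(j250 + 18) = arctan(250/18) = 85.88°
∠T(j250) = 90.00° − (89.54° + 85.88°) = -85.42°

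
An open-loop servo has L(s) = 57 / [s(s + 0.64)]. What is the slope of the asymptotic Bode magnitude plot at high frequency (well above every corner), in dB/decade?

With 0 zeros and 2 poles, the high-frequency asymptotic slope is 20 × (0 − 2) = -40 dB/decade.

-40 dB/decade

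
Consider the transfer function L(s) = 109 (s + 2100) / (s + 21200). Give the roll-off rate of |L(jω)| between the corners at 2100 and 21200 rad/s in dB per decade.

20 dB/decade

In this band the factors already past their corner are: zero at 2100; net slope = 20 dB/decade.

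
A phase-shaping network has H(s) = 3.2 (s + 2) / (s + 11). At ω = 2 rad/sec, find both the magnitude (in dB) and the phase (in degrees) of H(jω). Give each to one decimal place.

|H| = -1.8 dB, ∠H = 34.7°

|j2 + 2| = √(2² + 2²) = 2.828
|j2 + 11| = √(2² + 11²) = 11.18
|H(j2)| = 3.2 × 2.828 / 11.18 = 0.80954
20 log₁₀(0.80954) = -1.84 dB
∠(j2 + 2) = arctan(2/2) = 45.00°
∠(j2 + 11) = arctan(2/11) = 10.30°
∠H(j2) = 45.00° − 10.30° = 34.70°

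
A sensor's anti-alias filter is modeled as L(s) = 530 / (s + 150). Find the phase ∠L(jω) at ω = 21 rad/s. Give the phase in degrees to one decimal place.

∠(j21 + 150) = arctan(21/150) = 7.97°
∠L(j21) = −7.97° = -7.97°

-8.0°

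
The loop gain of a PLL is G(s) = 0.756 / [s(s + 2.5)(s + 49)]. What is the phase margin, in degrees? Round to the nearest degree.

90°

Gain crossover: |G(jω)| = 1 at ω ≈ 0.00617 rad/s.
∠G(j0.00617) = −90° − arctan(0.00617/2.5) − arctan(0.00617/49) ≈ -90.15°
PM = 180° + (-90.15°) = 89.85°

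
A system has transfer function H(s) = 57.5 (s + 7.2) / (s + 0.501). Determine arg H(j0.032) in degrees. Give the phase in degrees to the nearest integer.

-3 deg

∠(j0.032 + 7.2) = arctan(0.032/7.2) = 0.25°
∠(j0.032 + 0.501) = arctan(0.032/0.501) = 3.65°
∠H(j0.032) = 0.25° − 3.65° = -3.40°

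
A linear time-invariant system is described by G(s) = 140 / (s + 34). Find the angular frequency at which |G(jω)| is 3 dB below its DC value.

34 rad s⁻¹

For a single-pole low-pass, the −3 dB point is at the pole: ω = 34 rad s⁻¹.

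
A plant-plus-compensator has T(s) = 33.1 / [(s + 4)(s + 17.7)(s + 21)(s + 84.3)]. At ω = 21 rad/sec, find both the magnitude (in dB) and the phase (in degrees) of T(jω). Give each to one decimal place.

|T| = -93.2 dB, ∠T = -188.1°

|j21 + 4| = √(21² + 4²) = 21.38
|j21 + 17.7| = √(21² + 17.7²) = 27.46
|j21 + 21| = √(21² + 21²) = 29.7
|j21 + 84.3| = √(21² + 84.3²) = 86.88
|T(j21)| = 33.1 / (21.38 × 27.46 × 29.7 × 86.88) = 2.1851e-05
20 log₁₀(2.1851e-05) = -93.21 dB
∠(j21 + 4) = arctan(21/4) = 79.22°
∠(j21 + 17.7) = arctan(21/17.7) = 49.87°
∠(j21 + 21) = arctan(21/21) = 45.00°
∠(j21 + 84.3) = arctan(21/84.3) = 13.99°
∠T(j21) = − (79.22° + 49.87° + 45.00° + 13.99°) = -188.08°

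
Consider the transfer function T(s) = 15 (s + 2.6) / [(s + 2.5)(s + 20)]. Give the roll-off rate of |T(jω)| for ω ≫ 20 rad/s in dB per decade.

-20 dB/decade

With 1 zero and 2 poles, the high-frequency asymptotic slope is 20 × (1 − 2) = -20 dB/decade.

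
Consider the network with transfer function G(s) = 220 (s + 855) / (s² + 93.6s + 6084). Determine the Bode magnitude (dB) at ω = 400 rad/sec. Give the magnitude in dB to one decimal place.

|j400 + 855| = √(400² + 855²) = 943.9
|(j400)² + 93.6(j400) + 6084| = |-1.5392e+05 + j37440| = 1.584e+05
|G(j400)| = 220 × 943.9 / 1.584e+05 = 1.311
20 log₁₀(1.311) = 2.35 dB

2.4 dB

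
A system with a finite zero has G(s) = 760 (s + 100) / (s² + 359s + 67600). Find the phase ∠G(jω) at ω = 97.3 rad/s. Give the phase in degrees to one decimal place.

13.2°

∠(j97.3 + 100) = arctan(97.3/100) = 44.22°
∠[(j97.3)² + 359(j97.3) + 67600] = ∠[58133 + j34931] = 31.00°
∠G(j97.3) = 44.22° − 31.00° = 13.22°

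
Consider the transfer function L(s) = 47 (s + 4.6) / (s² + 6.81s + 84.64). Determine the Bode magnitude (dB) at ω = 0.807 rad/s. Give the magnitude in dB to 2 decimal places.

|j0.807 + 4.6| = √(0.807² + 4.6²) = 4.67
|(j0.807)² + 6.81(j0.807) + 84.64| = |83.989 + j5.4957| = 84.17
|L(j0.807)| = 47 × 4.67 / 84.17 = 2.6079
20 log₁₀(2.6079) = 8.326 dB

8.33 dB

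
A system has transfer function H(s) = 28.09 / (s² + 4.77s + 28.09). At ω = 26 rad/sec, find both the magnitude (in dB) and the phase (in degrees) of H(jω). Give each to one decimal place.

|H| = -27.4 dB, ∠H = -169.2°

|(j26)² + 4.77(j26) + 28.09| = |-647.91 + j124.02| = 659.7
|H(j26)| = 28.09 / 659.7 = 0.042582
20 log₁₀(0.042582) = -27.42 dB
∠[(j26)² + 4.77(j26) + 28.09] = ∠[-647.91 + j124.02] = 169.16°
∠H(j26) = −169.16° = -169.16°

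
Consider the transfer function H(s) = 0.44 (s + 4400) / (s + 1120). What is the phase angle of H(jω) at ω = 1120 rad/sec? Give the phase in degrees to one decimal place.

-30.7 deg

∠(j1120 + 4400) = arctan(1120/4400) = 14.28°
∠(j1120 + 1120) = arctan(1120/1120) = 45.00°
∠H(j1120) = 14.28° − 45.00° = -30.72°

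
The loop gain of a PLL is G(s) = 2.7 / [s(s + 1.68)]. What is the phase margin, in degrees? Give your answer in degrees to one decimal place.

Gain crossover: |G(jω)| = 1 at ω ≈ 1.28 rad/s.
∠G(j1.28) = −90° − arctan(1.28/1.68) ≈ -127.28°
PM = 180° + (-127.28°) = 52.72°

52.7 deg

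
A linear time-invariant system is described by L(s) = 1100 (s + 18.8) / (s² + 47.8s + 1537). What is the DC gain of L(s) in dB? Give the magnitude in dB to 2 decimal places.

22.58 dB

L(0) = 1100 × 18.8 / 1537 = 13.455
20 log₁₀(13.455) = 22.578 dB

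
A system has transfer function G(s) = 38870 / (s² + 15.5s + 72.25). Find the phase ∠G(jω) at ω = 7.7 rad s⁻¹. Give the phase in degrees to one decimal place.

-83.8°

∠[(j7.7)² + 15.5(j7.7) + 72.25] = ∠[12.96 + j119.35] = 83.80°
∠G(j7.7) = −83.80° = -83.80°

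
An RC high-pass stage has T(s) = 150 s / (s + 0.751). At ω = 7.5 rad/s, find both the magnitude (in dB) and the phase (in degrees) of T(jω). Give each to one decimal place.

|T| = 43.5 dB, ∠T = 5.7°

|j7.5| = 7.5
|j7.5 + 0.751| = √(7.5² + 0.751²) = 7.538
|T(j7.5)| = 150 × 7.5 / 7.538 = 149.25
20 log₁₀(149.25) = 43.48 dB
∠(j7.5) = 90.00°
∠(j7.5 + 0.751) = arctan(7.5/0.751) = 84.28°
∠T(j7.5) = 90.00° − 84.28° = 5.72°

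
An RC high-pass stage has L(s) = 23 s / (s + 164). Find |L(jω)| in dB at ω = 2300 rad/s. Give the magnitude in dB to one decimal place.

27.2 dB

|j2300| = 2300
|j2300 + 164| = √(2300² + 164²) = 2306
|L(j2300)| = 23 × 2300 / 2306 = 22.942
20 log₁₀(22.942) = 27.21 dB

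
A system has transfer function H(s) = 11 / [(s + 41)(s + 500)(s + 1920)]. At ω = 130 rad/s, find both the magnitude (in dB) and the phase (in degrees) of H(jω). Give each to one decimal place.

|j130 + 41| = √(130² + 41²) = 136.3
|j130 + 500| = √(130² + 500²) = 516.6
|j130 + 1920| = √(130² + 1920²) = 1924
|H(j130)| = 11 / (136.3 × 516.6 × 1924) = 8.1169e-08
20 log₁₀(8.1169e-08) = -141.81 dB
∠(j130 + 41) = arctan(130/41) = 72.50°
∠(j130 + 500) = arctan(130/500) = 14.57°
∠(j130 + 1920) = arctan(130/1920) = 3.87°
∠H(j130) = − (72.50° + 14.57° + 3.87°) = -90.94°

|H| = -141.8 dB, ∠H = -90.9°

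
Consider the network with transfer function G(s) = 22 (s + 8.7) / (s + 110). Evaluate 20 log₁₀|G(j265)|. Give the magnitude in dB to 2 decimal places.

26.16 dB

|j265 + 8.7| = √(265² + 8.7²) = 265.1
|j265 + 110| = √(265² + 110²) = 286.9
|G(j265)| = 22 × 265.1 / 286.9 = 20.33
20 log₁₀(20.33) = 26.163 dB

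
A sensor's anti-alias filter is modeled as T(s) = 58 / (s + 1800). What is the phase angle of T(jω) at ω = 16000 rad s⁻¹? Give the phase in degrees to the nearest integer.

∠(j16000 + 1800) = arctan(16000/1800) = 83.58°
∠T(j16000) = −83.58° = -83.58°

-84 deg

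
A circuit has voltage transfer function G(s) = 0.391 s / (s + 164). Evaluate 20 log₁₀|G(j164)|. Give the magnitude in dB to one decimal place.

|j164| = 164
|j164 + 164| = √(164² + 164²) = 231.9
|G(j164)| = 0.391 × 164 / 231.9 = 0.27648
20 log₁₀(0.27648) = -11.17 dB

-11.2 dB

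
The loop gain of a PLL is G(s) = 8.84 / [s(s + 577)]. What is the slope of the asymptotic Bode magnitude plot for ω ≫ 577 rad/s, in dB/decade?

-40 dB/decade

With 0 zeros and 2 poles, the high-frequency asymptotic slope is 20 × (0 − 2) = -40 dB/decade.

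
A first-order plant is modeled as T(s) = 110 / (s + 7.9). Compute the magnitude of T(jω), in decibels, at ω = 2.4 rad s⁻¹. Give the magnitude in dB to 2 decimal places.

|j2.4 + 7.9| = √(2.4² + 7.9²) = 8.257
|T(j2.4)| = 110 / 8.257 = 13.323
20 log₁₀(13.323) = 22.492 dB

22.49 dB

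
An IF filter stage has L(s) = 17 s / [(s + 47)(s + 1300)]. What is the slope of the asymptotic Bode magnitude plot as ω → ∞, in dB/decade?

With 1 zero and 2 poles, the high-frequency asymptotic slope is 20 × (1 − 2) = -20 dB/decade.

-20 dB/decade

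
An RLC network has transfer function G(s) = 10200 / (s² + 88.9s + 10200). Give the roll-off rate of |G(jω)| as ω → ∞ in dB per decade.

-40 dB/decade

With 0 zeros and 2 poles, the high-frequency asymptotic slope is 20 × (0 − 2) = -40 dB/decade.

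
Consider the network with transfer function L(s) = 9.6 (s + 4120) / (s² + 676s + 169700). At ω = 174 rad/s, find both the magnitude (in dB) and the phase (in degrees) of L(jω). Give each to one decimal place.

|j174 + 4120| = √(174² + 4120²) = 4124
|(j174)² + 676(j174) + 169700| = |1.3942e+05 + j1.1762e+05| = 1.824e+05
|L(j174)| = 9.6 × 4124 / 1.824e+05 = 0.21702
20 log₁₀(0.21702) = -13.27 dB
∠(j174 + 4120) = arctan(174/4120) = 2.42°
∠[(j174)² + 676(j174) + 169700] = ∠[1.3942e+05 + j1.1762e+05] = 40.15°
∠L(j174) = 2.42° − 40.15° = -37.73°

|L| = -13.3 dB, ∠L = -37.7°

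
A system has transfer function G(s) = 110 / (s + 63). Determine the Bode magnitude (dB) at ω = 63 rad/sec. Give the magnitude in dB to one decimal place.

1.8 dB

|j63 + 63| = √(63² + 63²) = 89.1
|G(j63)| = 110 / 89.1 = 1.2346
20 log₁₀(1.2346) = 1.83 dB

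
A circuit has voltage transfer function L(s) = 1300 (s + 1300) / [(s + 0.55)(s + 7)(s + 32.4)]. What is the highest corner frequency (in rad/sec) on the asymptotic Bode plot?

1300 rad/sec

Break frequencies occur at each pole and zero magnitude: 0.55 rad/sec, 7 rad/sec, 32.4 rad/sec, 1300 rad/sec.
The highest is 1300 rad/sec.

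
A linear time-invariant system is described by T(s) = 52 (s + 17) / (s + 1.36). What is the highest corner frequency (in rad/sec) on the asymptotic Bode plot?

Break frequencies occur at each pole and zero magnitude: 1.36 rad/sec, 17 rad/sec.
The highest is 17 rad/sec.

17 rad/sec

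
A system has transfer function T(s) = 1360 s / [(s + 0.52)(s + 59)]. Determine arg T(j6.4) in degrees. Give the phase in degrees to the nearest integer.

-2 deg

∠(j6.4) = 90.00°
∠(j6.4 + 0.52) = arctan(6.4/0.52) = 85.35°
∠(j6.4 + 59) = arctan(6.4/59) = 6.19°
∠T(j6.4) = 90.00° − (85.35° + 6.19°) = -1.55°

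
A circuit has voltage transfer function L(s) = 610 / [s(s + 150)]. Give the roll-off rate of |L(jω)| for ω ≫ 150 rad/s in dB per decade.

With 0 zeros and 2 poles, the high-frequency asymptotic slope is 20 × (0 − 2) = -40 dB/decade.

-40 dB/decade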